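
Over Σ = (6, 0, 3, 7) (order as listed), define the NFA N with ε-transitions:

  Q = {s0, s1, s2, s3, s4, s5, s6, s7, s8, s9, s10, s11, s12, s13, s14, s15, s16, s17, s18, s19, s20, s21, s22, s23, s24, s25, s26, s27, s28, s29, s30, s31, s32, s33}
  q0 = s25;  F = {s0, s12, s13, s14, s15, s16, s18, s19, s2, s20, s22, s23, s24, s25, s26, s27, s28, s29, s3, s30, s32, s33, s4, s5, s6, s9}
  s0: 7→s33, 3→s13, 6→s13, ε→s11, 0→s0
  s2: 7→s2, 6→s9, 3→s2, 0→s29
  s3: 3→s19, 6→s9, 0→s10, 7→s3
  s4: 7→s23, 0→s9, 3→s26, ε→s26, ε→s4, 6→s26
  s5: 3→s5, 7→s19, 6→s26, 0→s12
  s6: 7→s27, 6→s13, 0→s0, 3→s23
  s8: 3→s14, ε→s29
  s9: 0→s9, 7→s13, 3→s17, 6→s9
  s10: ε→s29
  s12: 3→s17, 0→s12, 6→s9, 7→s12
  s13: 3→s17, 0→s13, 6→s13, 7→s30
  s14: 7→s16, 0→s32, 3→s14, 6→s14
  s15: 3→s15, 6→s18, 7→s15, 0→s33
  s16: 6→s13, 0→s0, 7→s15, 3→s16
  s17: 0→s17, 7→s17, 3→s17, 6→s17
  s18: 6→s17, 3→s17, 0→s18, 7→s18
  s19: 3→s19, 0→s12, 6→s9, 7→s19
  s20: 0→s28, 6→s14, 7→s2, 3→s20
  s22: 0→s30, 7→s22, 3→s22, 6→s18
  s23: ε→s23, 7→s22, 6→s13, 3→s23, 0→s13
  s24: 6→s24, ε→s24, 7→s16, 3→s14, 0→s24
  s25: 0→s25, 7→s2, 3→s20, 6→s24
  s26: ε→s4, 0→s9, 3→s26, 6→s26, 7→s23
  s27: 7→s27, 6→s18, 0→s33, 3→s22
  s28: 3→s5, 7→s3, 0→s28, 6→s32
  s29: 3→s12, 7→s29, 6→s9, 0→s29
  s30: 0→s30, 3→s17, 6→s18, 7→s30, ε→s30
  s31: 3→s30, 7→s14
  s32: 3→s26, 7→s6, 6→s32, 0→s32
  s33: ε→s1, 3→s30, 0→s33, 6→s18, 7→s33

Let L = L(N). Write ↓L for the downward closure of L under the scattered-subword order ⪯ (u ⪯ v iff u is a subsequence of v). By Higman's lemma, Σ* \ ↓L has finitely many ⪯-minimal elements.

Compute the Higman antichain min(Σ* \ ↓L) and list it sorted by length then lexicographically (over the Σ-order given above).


|Q|=34, |F|=26, |δ|=121 (10 ε).
min D↑ (26 st, q0=0, F={15}): 0:6→1,0→0,3→2,7→3 1:6→1,0→1,3→4,7→5 2:6→4,0→6,3→2,7→3 3:6→7,0→8,3→3,7→3 4:6→4,0→9,3→4,7→5 5:6→10,0→11,3→5,7→12 6:6→9,0→6,3→13,7→14 7:6→7,0→7,3→15,7→10 8:6→7,0→8,3→16,7→8 9:6→9,0→9,3→17,7→18 10:6→10,0→10,3→15,7→19 11:6→10,0→11,3→10,7→20 12:6→21,0→20,3→12,7→12 13:6→17,0→16,3→13,7→22 14:6→7,0→8,3→22,7→14 15:6→15,0→15,3→15,7→15 16:6→7,0→16,3→15,7→16 17:6→17,0→7,3→17,7→23 18:6→10,0→11,3→23,7→24 19:6→21,0→19,3→15,7→19 20:6→21,0→20,3→19,7→20 21:6→15,0→21,3→15,7→21 22:6→7,0→16,3→22,7→22 23:6→10,0→10,3→23,7→25 24:6→21,0→20,3→25,7→24 25:6→21,0→19,3→25,7→25 [Hopcroft].
'763': run [30, 21, 5, 1] end={s17} — reject; 3/3 single-dels accept.
'7033': |S_i|=[30, 21, 12, 6, 1] end={s17} ∉↓L; 4/4 deletions ∈↓L.
'67766': N↓-sim [30, 20, 14, 8, 2, 1] end={s17} ∉↓L; 5/5 del acc.
'30303': |S_i|=[30, 28, 23, 12, 6, 1] end={s17} rej; 5/5 single-dels accept.
4 minimals (antichain).

min(Σ*\↓L) = [763, 7033, 67766, 30303].


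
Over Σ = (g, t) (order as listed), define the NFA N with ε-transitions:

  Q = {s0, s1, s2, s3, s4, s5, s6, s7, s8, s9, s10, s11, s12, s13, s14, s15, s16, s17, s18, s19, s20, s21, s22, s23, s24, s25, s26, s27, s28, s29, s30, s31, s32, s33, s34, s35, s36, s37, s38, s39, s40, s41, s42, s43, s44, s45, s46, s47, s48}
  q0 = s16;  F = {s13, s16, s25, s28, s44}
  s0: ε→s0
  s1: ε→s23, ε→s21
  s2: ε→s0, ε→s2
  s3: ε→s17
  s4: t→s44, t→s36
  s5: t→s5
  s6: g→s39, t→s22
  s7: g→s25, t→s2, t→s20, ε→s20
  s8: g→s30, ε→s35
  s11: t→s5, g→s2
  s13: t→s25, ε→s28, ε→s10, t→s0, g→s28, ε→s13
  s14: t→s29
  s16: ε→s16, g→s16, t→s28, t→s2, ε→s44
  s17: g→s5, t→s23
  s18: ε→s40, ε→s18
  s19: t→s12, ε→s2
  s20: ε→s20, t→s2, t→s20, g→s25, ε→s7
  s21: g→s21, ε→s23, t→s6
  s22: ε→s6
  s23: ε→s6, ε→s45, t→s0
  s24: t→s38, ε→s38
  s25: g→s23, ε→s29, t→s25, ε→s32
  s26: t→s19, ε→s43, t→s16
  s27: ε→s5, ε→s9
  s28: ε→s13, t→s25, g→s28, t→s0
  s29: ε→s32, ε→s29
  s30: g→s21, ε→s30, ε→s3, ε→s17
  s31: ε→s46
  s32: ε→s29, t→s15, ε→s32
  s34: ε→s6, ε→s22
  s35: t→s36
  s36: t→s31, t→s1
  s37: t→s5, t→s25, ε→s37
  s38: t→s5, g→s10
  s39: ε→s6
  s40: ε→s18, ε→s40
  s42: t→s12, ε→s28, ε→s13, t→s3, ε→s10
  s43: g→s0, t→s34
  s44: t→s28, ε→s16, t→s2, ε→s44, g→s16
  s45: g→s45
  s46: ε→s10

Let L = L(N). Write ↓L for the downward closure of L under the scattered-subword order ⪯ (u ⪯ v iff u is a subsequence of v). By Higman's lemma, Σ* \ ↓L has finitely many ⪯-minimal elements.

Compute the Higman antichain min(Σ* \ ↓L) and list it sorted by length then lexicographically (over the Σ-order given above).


|Q|=49, |F|=5, |δ|=101 (49 ε).
min D↑ (4 st, q0=0, F={3}): 0:g→0,t→1 1:g→1,t→2 2:g→3,t→2 3:g→3,t→3.
'ttg': run [16, 14, 10, 6] end={s0,s22,s23,s39,s45,s6} rej; 3/3 deletions ∈↓L.
1 obstructions.

A = [ttg].


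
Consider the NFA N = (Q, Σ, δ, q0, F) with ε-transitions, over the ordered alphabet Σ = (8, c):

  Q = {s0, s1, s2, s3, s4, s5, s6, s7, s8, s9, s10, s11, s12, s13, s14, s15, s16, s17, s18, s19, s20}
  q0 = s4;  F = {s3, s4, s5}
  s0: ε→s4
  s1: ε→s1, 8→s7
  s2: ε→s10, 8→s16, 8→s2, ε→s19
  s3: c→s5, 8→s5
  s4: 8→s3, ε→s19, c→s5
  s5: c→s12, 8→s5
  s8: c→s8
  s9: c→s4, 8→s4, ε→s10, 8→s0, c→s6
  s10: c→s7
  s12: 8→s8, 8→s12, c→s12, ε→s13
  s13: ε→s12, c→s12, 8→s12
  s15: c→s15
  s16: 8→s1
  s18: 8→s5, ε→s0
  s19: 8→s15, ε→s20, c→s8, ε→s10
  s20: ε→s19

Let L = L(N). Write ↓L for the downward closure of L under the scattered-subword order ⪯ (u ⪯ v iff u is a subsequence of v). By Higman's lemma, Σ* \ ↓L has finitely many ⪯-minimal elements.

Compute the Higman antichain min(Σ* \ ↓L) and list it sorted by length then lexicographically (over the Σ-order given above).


|Q|=21, |F|=3, |δ|=37 (12 ε).
min D↑ (4 st, q0=0, F={3}): 0:8→1,c→2 1:8→2,c→2 2:8→2,c→3 3:8→3,c→3 (ε-aug+det+¬).
'cc': |S_i|=[11, 6, 4] end={s12,s13,s15,s8} — reject; 2/2 deletions ∈↓L.
'88c': |S_i|=[11, 6, 4, 3] end={s12,s13,s8} rej; 3/3 deletions ∈↓L.
2 obstructions.

Antichain: [cc, 88c].


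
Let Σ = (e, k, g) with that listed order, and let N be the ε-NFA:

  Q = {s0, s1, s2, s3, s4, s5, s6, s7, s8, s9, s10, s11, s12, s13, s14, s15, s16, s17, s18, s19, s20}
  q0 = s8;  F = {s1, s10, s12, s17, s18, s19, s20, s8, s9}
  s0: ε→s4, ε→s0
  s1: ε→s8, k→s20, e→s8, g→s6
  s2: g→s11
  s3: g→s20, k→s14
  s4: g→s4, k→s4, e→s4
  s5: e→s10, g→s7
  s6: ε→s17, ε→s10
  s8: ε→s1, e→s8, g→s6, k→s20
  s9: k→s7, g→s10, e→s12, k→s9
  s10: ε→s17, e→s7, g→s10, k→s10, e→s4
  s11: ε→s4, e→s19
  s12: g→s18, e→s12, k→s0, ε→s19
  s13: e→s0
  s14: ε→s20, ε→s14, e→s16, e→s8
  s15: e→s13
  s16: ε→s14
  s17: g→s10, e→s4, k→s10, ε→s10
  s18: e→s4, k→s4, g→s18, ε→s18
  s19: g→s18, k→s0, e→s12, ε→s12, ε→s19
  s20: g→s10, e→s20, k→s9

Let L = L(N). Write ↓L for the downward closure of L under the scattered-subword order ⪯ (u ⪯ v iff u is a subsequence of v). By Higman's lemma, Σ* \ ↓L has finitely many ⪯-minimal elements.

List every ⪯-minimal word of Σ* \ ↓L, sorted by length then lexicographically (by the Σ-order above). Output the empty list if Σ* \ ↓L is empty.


|Q|=21, |F|=9, |δ|=58 (16 ε).
min D↑ (7 st, q0=0, F={4}): 0:e→0,k→1,g→2 1:e→1,k→3,g→2 2:e→4,k→2,g→2 3:e→5,k→3,g→2 4:e→4,k→4,g→4 5:e→5,k→4,g→6 6:e→4,k→4,g→6.
'ge': N↓-sim [13, 6, 2] end={s4,s7} — reject; 2/2 deletions ∈↓L.
'kkek': N↓-sim [13, 10, 9, 6, 2] end={s0,s4} — reject; 4/4 del acc.
2 words, ⪯-incomp.

A = [ge, kkek].


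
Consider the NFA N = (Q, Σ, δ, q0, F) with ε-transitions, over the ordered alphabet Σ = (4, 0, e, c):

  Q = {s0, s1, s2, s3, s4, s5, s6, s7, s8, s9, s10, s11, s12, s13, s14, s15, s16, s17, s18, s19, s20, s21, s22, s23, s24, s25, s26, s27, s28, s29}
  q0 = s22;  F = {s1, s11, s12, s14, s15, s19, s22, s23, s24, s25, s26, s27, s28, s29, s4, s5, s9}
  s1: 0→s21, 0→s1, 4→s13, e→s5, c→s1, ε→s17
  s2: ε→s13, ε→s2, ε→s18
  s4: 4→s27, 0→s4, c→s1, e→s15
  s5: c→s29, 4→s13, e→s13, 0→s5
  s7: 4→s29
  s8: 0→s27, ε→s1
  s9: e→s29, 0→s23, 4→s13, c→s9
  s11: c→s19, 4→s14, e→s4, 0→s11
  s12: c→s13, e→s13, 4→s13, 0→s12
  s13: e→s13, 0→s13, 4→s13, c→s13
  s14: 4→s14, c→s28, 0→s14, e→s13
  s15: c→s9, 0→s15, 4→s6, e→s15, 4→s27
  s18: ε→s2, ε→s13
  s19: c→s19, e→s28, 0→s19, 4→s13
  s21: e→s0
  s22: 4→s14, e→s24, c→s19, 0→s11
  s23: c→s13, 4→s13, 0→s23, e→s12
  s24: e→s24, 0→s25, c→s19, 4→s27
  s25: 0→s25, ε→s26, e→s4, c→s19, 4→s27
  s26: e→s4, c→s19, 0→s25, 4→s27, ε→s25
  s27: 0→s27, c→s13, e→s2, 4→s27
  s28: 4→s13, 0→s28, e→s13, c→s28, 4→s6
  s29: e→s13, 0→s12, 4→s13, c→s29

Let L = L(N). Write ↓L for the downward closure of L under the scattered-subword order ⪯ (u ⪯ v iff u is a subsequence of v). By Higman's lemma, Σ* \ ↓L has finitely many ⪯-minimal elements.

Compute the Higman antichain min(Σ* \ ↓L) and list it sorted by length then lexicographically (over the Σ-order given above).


|Q|=30, |F|=17, |δ|=87 (9 ε).
min D↑ (17 st, q0=0, F={5}): 0:4→1,0→2,e→3,c→4 1:4→1,0→1,e→5,c→6 2:4→1,0→2,e→7,c→4 3:4→8,0→9,e→3,c→4 4:4→5,0→4,e→6,c→4 5:4→5,0→5,e→5,c→5 6:4→5,0→6,e→5,c→6 7:4→8,0→7,e→10,c→11 8:4→8,0→8,e→5,c→5 9:4→8,0→9,e→7,c→4 10:4→8,0→10,e→10,c→12 11:4→5,0→11,e→13,c→11 12:4→5,0→14,e→15,c→12 13:4→5,0→13,e→5,c→15 14:4→5,0→14,e→16,c→5 15:4→5,0→16,e→5,c→15 16:4→5,0→16,e→5,c→5 (ε-aug+det+¬).
'4e': run [24, 7, 3] end={s13,s18,s2} ∉↓L; 2/2 deletions ∈↓L.
'c4': |S_i|=[24, 13, 2] end={s13,s6} — reject; 2/2 single-dels accept.
'e4c': run [24, 21, 5, 1] end={s13} ∉↓L; 3/3 deletions ∈↓L.
'cee': |S_i|=[24, 13, 7, 1] end={s13} rej; 3/3 del acc.
'0eec0c': run [24, 22, 17, 12, 5, 3, 1] end={s13} rej; 6/6 single-dels accept.
5 obstructions.

A = [4e, c4, e4c, cee, 0eec0c].


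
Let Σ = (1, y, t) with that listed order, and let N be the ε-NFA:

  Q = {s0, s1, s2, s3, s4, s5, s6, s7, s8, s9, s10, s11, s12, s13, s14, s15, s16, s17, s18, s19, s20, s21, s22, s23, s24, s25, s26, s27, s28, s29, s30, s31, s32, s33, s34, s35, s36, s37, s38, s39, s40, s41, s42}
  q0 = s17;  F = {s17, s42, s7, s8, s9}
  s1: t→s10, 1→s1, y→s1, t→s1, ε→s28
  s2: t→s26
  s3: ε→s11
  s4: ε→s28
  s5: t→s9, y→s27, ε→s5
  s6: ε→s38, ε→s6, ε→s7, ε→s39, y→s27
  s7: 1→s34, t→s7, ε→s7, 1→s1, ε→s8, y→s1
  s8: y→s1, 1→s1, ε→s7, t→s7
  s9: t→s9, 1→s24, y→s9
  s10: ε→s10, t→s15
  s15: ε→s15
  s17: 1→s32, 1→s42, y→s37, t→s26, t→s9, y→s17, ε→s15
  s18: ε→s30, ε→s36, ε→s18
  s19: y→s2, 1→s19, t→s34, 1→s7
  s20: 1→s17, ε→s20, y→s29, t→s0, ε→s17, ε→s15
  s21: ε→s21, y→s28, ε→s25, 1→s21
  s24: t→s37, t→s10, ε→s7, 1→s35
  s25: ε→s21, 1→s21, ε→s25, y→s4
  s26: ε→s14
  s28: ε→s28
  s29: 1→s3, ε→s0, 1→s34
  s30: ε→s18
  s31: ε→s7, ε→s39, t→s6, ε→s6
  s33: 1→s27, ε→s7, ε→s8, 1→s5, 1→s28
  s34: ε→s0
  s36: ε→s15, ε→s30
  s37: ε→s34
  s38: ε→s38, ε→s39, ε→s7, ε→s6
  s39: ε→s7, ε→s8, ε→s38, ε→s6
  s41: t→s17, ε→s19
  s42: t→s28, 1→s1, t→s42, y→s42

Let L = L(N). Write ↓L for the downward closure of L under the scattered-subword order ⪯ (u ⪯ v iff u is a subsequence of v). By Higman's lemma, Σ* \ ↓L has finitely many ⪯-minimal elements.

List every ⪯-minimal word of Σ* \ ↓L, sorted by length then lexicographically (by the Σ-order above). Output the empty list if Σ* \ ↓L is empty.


min(Σ*\↓L) = [11, t1y].

|Q|=43, |F|=5, |δ|=97 (47 ε).
min D↑ (5 st, q0=0, F={3}): 0:1→1,y→0,t→2 1:1→3,y→1,t→1 2:1→4,y→2,t→2 3:1→3,y→3,t→3 4:1→3,y→3,t→4.
'11': run [17, 13, 7] end={s0,s1,s10,s15,s28,s34,s35} — reject; 2/2 single-dels accept.
't1y': |S_i|=[17, 15, 11, 4] end={s1,s10,s15,s28} ∉↓L; 3/3 single-dels accept.
2 minimals (antichain).


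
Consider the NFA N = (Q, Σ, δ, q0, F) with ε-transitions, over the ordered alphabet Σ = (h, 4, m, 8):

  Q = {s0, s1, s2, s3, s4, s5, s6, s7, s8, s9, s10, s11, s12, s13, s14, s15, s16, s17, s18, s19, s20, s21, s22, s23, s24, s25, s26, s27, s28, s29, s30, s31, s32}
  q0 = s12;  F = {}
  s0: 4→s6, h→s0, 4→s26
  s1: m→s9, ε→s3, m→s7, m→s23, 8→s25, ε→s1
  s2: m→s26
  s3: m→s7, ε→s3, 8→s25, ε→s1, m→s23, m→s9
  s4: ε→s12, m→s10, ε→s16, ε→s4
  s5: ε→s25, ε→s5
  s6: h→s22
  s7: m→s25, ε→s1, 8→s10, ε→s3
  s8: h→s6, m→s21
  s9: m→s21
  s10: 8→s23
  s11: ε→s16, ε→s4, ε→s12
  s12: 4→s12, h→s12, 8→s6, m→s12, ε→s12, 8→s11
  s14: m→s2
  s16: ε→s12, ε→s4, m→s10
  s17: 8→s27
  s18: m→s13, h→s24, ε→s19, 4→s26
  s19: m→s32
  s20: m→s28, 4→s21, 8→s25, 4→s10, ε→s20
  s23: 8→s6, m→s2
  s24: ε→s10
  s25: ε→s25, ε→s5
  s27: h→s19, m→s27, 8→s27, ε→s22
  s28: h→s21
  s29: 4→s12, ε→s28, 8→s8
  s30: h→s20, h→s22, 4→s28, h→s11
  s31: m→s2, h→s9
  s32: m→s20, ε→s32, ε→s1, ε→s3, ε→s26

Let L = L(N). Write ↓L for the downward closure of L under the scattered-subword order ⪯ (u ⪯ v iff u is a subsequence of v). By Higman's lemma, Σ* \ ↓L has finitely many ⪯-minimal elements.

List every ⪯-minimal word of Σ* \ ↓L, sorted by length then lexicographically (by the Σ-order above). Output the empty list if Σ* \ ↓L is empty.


min(Σ*\↓L) = [ε].

|Q|=33, |F|=0, |δ|=79 (28 ε).
min D↑ (1 st, q0=0, F={0}): 0:h→0,4→0,m→0,8→0.
ε ∈ L(D↑) ⇒ ↓L = ∅.


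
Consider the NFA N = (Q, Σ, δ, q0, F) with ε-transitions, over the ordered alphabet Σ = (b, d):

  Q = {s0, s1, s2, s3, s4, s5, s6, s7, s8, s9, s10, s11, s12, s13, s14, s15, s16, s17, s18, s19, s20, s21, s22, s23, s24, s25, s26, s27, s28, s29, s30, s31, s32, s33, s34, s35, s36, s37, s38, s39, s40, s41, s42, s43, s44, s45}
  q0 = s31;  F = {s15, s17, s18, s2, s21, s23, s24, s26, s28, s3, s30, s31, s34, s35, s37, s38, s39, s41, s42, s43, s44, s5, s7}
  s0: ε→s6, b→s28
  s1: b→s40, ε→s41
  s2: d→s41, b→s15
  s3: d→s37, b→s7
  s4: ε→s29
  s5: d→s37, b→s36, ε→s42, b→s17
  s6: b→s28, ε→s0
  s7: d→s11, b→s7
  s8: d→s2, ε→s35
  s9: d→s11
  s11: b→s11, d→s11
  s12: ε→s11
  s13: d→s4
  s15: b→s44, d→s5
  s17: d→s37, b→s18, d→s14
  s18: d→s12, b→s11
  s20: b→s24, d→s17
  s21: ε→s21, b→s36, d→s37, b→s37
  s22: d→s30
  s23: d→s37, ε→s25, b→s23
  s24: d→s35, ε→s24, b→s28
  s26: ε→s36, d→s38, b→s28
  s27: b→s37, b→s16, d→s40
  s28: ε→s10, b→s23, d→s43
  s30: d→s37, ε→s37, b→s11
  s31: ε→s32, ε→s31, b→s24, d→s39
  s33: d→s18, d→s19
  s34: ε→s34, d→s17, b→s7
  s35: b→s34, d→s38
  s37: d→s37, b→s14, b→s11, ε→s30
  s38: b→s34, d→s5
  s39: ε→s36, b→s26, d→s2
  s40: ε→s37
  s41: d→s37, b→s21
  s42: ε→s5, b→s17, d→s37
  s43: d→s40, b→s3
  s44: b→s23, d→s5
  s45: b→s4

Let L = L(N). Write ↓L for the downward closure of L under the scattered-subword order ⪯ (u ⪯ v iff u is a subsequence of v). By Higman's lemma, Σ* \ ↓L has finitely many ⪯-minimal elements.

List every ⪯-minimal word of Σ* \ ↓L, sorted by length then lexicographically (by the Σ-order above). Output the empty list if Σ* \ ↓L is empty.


|Q|=46, |F|=23, |δ|=87 (20 ε).
min D↑ (22 st, q0=0, F={20}): 0:b→1,d→2 1:b→3,d→4 2:b→5,d→6 3:b→7,d→8 4:b→9,d→10 5:b→3,d→10 6:b→11,d→12 7:b→7,d→13 8:b→14,d→13 9:b→15,d→16 10:b→9,d→17 11:b→18,d→17 12:b→19,d→13 13:b→20,d→13 14:b→15,d→13 15:b→15,d→20 16:b→21,d→13 17:b→16,d→13 18:b→7,d→17 19:b→13,d→13 20:b→20,d→20 21:b→20,d→20 [Hopcroft].
'bbbdb': |S_i|=[31, 26, 20, 12, 5, 2] end={s11,s14} rej; 5/5 del acc.
'bbddb': N↓-sim [31, 26, 20, 14, 6, 2] end={s11,s14} ∉↓L; 5/5 deletions ∈↓L.
'bdbbd': run [31, 26, 17, 11, 5, 2] end={s11,s12} — reject; 5/5 single-dels accept.
'ddddb': run [31, 28, 23, 13, 5, 2] end={s11,s14} rej; 5/5 deletions ∈↓L.
'bdbdbb': run [31, 26, 17, 11, 7, 4, 1] end={s11} rej; 6/6 del acc.
'dddbbb': N↓-sim [31, 28, 23, 13, 9, 7, 2] end={s11,s14} rej; 6/6 single-dels accept.
6 obstructions.

A = [bbbdb, bbddb, bdbbd, ddddb, bdbdbb, dddbbb].


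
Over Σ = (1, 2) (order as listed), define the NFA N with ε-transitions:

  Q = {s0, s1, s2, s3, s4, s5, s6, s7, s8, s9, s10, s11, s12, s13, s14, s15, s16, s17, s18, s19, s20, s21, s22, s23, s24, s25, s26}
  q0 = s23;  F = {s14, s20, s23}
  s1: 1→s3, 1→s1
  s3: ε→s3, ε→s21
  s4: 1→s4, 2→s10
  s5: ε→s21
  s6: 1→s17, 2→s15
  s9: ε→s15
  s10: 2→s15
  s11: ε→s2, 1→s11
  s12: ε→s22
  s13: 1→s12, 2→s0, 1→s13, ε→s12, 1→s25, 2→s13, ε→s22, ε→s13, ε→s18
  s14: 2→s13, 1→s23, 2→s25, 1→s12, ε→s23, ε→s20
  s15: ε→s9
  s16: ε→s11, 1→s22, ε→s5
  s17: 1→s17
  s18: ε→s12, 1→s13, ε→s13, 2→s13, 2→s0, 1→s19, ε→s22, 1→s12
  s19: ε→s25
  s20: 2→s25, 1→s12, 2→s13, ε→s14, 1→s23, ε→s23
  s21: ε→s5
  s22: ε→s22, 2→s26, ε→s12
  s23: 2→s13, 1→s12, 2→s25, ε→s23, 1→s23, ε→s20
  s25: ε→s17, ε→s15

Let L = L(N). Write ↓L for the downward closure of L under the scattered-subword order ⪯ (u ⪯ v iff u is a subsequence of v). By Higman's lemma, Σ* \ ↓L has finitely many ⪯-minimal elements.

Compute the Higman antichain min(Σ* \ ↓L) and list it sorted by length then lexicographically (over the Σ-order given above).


|Q|=27, |F|=3, |δ|=61 (28 ε).
min D↑ (2 st, q0=0, F={1}): 0:1→0,2→1 1:1→1,2→1 [Hopcroft].
'2': run [14, 11] end={s0,s12,s13,s15,s17,s18,s19,s22,s25,s26,s9} — reject; 1/1 single-dels accept.
1 obstructions.

A = [2].


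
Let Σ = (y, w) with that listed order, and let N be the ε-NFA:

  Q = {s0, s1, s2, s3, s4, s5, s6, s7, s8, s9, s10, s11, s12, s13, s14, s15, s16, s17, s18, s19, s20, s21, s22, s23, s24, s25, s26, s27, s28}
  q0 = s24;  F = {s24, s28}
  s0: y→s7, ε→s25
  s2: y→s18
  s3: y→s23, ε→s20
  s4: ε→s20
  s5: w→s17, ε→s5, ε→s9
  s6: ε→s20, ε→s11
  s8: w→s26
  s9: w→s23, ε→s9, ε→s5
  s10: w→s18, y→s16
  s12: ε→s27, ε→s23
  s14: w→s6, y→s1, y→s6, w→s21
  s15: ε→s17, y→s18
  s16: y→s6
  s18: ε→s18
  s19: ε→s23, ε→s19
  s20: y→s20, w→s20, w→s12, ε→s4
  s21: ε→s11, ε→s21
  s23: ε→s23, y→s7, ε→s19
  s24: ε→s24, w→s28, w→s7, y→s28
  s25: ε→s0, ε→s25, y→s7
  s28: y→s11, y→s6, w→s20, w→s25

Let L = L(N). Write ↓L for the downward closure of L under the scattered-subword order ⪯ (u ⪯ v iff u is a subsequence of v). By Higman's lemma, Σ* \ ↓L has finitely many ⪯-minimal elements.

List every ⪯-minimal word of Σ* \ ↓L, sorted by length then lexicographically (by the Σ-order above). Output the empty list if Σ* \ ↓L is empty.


A = [yy, yw, wy, ww].

|Q|=29, |F|=2, |δ|=49 (23 ε).
min D↑ (3 st, q0=0, F={2}): 0:y→1,w→1 1:y→2,w→2 2:y→2,w→2 [Hopcroft].
'yy': |S_i|=[13, 12, 9] end={s11,s12,s19,s20,s23,s27,s4,s6,s7} — reject; 2/2 del acc.
'yw': run [13, 12, 9] end={s0,s12,s19,s20,s23,s25,s27,s4,s7} — reject; 2/2 single-dels accept.
'wy': N↓-sim [13, 12, 9] end={s11,s12,s19,s20,s23,s27,s4,s6,s7} — reject; 2/2 del acc.
'ww': |S_i|=[13, 12, 9] end={s0,s12,s19,s20,s23,s25,s27,s4,s7} ∉↓L; 2/2 del acc.
4 words, ⪯-incomp.


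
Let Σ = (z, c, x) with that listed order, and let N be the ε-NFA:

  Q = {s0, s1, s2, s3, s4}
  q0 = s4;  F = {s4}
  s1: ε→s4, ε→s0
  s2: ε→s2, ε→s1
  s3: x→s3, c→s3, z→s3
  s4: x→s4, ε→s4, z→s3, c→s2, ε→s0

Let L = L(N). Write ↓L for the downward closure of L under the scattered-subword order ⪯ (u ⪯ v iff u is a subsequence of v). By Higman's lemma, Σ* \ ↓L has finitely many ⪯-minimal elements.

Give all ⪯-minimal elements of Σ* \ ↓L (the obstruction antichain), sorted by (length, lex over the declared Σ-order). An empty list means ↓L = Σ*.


min(Σ*\↓L) = [z].

|Q|=5, |F|=1, |δ|=12 (6 ε).
min D↑ (2 st, q0=0, F={1}): 0:z→1,c→0,x→0 1:z→1,c→1,x→1.
'z': N↓-sim [5, 1] end={s3} — reject; 1/1 del acc.
1 obstructions.


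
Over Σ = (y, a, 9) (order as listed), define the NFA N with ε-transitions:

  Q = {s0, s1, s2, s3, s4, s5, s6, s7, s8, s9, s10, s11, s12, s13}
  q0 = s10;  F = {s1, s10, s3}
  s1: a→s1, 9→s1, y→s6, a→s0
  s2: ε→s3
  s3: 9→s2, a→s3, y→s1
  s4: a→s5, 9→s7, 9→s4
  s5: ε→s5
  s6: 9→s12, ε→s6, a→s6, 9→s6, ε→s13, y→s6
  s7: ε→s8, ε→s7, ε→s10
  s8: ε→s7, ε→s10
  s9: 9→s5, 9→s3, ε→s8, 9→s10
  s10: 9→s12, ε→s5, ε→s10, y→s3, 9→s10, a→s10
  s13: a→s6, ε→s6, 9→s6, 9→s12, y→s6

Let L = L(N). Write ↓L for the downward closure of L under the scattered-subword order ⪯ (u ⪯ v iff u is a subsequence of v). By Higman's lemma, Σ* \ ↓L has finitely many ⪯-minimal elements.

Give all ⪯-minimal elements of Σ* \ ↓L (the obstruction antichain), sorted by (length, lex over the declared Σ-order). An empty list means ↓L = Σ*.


Antichain: [yyy].

|Q|=14, |F|=3, |δ|=38 (13 ε).
min D↑ (4 st, q0=0, F={3}): 0:y→1,a→0,9→0 1:y→2,a→1,9→1 2:y→3,a→2,9→2 3:y→3,a→3,9→3 [Hopcroft].
'yyy': |S_i|=[9, 7, 5, 3] end={s12,s13,s6} ∉↓L; 3/3 deletions ∈↓L.
1 obstructions.


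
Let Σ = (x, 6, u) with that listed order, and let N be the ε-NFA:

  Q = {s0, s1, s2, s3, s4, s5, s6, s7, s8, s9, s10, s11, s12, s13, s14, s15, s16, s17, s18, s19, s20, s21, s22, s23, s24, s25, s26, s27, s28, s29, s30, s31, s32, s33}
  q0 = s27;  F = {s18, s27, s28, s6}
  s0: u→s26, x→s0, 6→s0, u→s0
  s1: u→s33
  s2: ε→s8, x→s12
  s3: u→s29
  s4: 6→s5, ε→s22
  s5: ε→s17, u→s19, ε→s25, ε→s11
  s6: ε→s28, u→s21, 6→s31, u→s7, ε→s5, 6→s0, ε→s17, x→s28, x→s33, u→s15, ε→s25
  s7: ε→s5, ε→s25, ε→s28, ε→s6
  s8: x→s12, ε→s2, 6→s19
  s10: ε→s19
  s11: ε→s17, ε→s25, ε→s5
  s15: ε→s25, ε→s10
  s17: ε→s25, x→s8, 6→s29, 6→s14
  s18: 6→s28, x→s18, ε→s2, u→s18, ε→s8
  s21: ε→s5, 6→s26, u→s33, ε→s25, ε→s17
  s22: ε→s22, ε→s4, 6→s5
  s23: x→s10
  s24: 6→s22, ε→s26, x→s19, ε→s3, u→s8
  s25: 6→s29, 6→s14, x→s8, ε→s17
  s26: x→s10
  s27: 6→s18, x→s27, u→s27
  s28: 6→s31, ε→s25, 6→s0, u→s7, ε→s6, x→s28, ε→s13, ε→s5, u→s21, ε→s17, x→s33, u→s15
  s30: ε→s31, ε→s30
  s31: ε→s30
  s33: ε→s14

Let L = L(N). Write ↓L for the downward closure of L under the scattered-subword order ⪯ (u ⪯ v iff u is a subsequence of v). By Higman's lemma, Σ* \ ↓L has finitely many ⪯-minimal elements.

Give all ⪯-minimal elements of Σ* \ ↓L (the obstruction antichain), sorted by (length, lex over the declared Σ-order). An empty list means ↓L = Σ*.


|Q|=34, |F|=4, |δ|=85 (40 ε).
min D↑ (4 st, q0=0, F={3}): 0:x→0,6→1,u→0 1:x→1,6→2,u→1 2:x→2,6→3,u→2 3:x→3,6→3,u→3.
'666': run [24, 23, 22, 8] end={s0,s10,s14,s19,s26,s29,s30,s31} rej; 3/3 single-dels accept.
1 obstructions.

Antichain: [666].


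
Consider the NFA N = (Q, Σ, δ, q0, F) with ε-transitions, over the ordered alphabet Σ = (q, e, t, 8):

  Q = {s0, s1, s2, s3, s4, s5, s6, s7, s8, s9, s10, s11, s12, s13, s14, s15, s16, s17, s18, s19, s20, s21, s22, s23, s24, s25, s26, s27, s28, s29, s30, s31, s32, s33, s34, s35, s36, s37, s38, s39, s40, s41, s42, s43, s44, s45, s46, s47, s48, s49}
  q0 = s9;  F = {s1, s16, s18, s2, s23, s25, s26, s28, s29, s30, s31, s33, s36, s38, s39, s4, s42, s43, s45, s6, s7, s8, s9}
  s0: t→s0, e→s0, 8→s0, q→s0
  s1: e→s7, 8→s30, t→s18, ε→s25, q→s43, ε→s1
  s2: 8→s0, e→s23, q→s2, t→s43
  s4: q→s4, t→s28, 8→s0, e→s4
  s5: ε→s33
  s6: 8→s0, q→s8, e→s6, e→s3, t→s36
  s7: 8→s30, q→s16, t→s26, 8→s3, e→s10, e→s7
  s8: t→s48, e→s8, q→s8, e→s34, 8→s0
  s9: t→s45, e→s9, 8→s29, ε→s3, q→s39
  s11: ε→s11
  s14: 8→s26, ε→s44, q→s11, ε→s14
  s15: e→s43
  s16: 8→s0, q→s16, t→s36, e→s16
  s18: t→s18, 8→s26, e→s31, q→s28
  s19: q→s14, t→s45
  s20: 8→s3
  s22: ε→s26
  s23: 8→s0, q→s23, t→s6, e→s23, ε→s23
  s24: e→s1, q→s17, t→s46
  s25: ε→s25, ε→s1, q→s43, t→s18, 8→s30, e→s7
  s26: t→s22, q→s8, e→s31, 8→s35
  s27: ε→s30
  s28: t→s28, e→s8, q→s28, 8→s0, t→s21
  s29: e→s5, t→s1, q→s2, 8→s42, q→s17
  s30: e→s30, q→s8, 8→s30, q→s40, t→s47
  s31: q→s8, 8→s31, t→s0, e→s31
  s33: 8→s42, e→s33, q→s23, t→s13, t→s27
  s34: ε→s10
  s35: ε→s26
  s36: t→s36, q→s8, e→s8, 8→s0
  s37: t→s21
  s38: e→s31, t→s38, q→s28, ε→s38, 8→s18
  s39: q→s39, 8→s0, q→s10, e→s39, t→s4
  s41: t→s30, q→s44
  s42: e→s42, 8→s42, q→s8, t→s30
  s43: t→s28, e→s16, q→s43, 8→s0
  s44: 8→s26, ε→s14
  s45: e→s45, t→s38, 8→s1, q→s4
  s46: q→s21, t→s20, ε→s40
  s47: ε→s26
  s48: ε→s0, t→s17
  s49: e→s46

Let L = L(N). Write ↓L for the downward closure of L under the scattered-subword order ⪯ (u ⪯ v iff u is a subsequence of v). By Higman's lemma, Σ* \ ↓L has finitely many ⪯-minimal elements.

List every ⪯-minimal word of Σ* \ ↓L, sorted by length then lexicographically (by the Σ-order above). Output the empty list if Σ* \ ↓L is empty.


Antichain: [q8, ttet, 88qt, 8etqt].

|Q|=50, |F|=23, |δ|=141 (19 ε).
min D↑ (23 st, q0=0, F={5}): 0:q→1,e→0,t→2,8→3 1:q→1,e→1,t→4,8→5 2:q→4,e→2,t→6,8→7 3:q→8,e→9,t→7,8→10 4:q→4,e→4,t→11,8→5 5:q→5,e→5,t→5,8→5 6:q→11,e→12,t→6,8→13 7:q→14,e→15,t→13,8→16 8:q→8,e→17,t→14,8→5 9:q→17,e→9,t→16,8→10 10:q→18,e→10,t→16,8→10 11:q→11,e→18,t→11,8→5 12:q→18,e→12,t→5,8→12 13:q→11,e→12,t→13,8→19 14:q→14,e→20,t→11,8→5 15:q→20,e→15,t→19,8→16 16:q→18,e→16,t→19,8→16 17:q→17,e→17,t→21,8→5 18:q→18,e→18,t→5,8→5 19:q→18,e→12,t→19,8→19 20:q→20,e→20,t→22,8→5 21:q→18,e→21,t→22,8→5 22:q→18,e→18,t→22,8→5 (ε-aug+det+¬).
'q8': |S_i|=[37, 18, 1] end={s0} ∉↓L; 2/2 del acc.
'ttet': |S_i|=[37, 29, 16, 7, 3] end={s0,s17,s48} rej; 4/4 single-dels accept.
'88qt': |S_i|=[37, 32, 15, 7, 3] end={s0,s17,s48} rej; 4/4 del acc.
'8etqt': run [37, 32, 24, 18, 7, 3] end={s0,s17,s48} rej; 5/5 deletions ∈↓L.
4 minimals (antichain).


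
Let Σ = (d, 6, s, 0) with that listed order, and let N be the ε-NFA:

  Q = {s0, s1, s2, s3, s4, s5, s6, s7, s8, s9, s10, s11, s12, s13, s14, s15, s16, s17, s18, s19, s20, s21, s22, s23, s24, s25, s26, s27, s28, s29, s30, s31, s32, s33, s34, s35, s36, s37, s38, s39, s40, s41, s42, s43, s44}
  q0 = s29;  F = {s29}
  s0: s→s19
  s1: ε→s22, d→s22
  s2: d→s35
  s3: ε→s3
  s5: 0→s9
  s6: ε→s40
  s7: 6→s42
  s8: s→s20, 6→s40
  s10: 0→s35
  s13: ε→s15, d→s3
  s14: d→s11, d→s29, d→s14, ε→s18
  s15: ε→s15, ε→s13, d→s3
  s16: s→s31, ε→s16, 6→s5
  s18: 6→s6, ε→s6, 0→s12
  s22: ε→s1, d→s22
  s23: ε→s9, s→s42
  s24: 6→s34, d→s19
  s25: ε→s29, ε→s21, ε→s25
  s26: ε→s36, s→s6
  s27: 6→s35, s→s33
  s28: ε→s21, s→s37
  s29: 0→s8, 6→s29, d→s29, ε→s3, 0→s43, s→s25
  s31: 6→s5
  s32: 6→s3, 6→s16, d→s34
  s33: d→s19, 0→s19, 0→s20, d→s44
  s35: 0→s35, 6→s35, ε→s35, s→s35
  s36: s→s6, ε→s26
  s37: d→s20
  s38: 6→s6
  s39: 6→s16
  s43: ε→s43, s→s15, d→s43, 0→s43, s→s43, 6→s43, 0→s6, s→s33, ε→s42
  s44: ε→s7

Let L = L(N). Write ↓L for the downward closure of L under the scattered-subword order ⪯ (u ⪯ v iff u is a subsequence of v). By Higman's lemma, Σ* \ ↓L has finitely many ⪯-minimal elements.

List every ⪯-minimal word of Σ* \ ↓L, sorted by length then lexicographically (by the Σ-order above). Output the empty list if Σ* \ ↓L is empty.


|Q|=45, |F|=1, |δ|=74 (22 ε).
min D↑ (2 st, q0=0, F={1}): 0:d→0,6→0,s→0,0→1 1:d→1,6→1,s→1,0→1 (ε-aug+det+¬).
'0': run [16, 13] end={s13,s15,s19,s20,s3,s33,s40,s42,s43,s44,s6,s7,…} — reject; 1/1 del acc.
1 words, ⪯-incomp.

Antichain: [0].


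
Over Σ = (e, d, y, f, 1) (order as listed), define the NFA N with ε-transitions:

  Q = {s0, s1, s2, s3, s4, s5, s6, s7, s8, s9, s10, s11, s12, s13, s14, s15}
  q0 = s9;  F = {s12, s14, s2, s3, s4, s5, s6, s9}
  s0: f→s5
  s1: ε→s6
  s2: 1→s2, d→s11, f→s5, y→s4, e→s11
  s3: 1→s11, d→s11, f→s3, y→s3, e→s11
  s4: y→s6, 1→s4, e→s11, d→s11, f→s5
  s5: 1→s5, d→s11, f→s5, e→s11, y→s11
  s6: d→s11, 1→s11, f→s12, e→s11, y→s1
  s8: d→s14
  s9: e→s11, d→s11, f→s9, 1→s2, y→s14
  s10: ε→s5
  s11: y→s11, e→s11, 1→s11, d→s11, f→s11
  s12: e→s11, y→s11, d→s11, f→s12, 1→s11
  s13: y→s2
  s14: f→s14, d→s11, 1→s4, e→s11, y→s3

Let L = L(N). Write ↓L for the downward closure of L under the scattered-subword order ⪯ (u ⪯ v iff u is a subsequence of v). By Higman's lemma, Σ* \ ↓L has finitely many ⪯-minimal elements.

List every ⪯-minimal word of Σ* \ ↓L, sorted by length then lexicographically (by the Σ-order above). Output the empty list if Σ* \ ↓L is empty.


min(Σ*\↓L) = [e, d, yy1, 1fy].

|Q|=16, |F|=8, |δ|=50 (2 ε).
min D↑ (9 st, q0=0, F={1}): 0:e→1,d→1,y→2,f→0,1→3 1:e→1,d→1,y→1,f→1,1→1 2:e→1,d→1,y→4,f→2,1→5 3:e→1,d→1,y→5,f→6,1→3 4:e→1,d→1,y→4,f→4,1→1 5:e→1,d→1,y→7,f→6,1→5 6:e→1,d→1,y→1,f→6,1→6 7:e→1,d→1,y→7,f→8,1→1 8:e→1,d→1,y→1,f→8,1→1 [Hopcroft].
'e': N↓-sim [10, 1] end={s11} rej; 1/1 single-dels accept.
'd': N↓-sim [10, 1] end={s11} ∉↓L; 1/1 del acc.
'yy1': run [10, 8, 5, 1] end={s11} rej; 3/3 single-dels accept.
'1fy': N↓-sim [10, 7, 3, 1] end={s11} — reject; 3/3 del acc.
4 words, ⪯-incomp.


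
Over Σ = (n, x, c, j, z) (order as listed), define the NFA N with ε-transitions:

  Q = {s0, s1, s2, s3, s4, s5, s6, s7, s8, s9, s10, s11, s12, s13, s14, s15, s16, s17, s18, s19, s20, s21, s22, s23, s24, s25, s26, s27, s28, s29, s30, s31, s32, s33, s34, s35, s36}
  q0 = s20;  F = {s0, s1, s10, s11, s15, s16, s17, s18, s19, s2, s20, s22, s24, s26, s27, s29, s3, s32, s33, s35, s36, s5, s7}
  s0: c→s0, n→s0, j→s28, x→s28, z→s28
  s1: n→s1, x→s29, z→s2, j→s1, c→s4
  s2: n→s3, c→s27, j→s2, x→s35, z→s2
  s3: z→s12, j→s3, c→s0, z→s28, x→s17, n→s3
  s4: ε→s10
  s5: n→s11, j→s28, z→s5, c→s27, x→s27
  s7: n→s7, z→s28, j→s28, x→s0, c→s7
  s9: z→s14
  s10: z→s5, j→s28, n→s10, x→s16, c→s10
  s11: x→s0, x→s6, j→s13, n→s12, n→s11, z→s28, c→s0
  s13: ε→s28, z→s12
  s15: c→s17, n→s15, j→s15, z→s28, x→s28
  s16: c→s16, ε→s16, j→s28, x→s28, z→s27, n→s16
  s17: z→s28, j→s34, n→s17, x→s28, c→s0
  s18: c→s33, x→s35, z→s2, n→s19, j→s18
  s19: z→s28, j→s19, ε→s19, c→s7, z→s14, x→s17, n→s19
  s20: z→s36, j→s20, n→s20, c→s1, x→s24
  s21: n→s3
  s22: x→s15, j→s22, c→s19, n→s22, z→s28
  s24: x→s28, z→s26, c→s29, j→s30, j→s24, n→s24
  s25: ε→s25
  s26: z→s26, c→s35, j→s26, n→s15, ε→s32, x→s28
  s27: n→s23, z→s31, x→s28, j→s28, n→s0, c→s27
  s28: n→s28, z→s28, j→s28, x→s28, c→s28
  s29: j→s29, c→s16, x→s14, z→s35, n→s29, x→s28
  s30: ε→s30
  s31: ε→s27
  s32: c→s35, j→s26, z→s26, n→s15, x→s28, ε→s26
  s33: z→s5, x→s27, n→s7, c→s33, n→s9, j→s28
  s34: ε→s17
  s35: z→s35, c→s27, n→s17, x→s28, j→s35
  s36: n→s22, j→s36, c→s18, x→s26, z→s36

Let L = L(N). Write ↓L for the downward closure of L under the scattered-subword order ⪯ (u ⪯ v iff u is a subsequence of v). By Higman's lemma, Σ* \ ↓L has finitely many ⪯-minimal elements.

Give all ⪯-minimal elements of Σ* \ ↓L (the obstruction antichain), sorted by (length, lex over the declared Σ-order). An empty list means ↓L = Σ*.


|Q|=37, |F|=23, |δ|=141 (10 ε).
min D↑ (23 st, q0=0, F={4}): 0:n→0,x→1,c→2,j→0,z→3 1:n→1,x→4,c→5,j→1,z→6 2:n→2,x→5,c→7,j→2,z→8 3:n→9,x→6,c→10,j→3,z→3 4:n→4,x→4,c→4,j→4,z→4 5:n→5,x→4,c→11,j→5,z→12 6:n→13,x→4,c→12,j→6,z→6 7:n→7,x→11,c→7,j→4,z→14 8:n→15,x→12,c→16,j→8,z→8 9:n→9,x→13,c→17,j→9,z→4 10:n→17,x→12,c→18,j→10,z→8 11:n→11,x→4,c→11,j→4,z→16 12:n→19,x→4,c→16,j→12,z→12 13:n→13,x→4,c→19,j→13,z→4 14:n→20,x→16,c→16,j→4,z→14 15:n→15,x→19,c→21,j→15,z→4 16:n→21,x→4,c→16,j→4,z→16 17:n→17,x→19,c→22,j→17,z→4 18:n→22,x→16,c→18,j→4,z→14 19:n→19,x→4,c→21,j→19,z→4 20:n→20,x→21,c→21,j→4,z→4 21:n→21,x→4,c→21,j→4,z→4 22:n→22,x→21,c→22,j→4,z→4.
'xx': |S_i|=[34, 17, 2] end={s14,s28} ∉↓L; 2/2 del acc.
'ccj': run [34, 26, 17, 3] end={s12,s13,s28} — reject; 3/3 del acc.
'znz': |S_i|=[34, 26, 16, 3] end={s12,s14,s28} ∉↓L; 3/3 del acc.
'czcx': N↓-sim [34, 26, 16, 5, 1] end={s28} — reject; 4/4 del acc.
4 words, ⪯-incomp.

A = [xx, ccj, znz, czcx].


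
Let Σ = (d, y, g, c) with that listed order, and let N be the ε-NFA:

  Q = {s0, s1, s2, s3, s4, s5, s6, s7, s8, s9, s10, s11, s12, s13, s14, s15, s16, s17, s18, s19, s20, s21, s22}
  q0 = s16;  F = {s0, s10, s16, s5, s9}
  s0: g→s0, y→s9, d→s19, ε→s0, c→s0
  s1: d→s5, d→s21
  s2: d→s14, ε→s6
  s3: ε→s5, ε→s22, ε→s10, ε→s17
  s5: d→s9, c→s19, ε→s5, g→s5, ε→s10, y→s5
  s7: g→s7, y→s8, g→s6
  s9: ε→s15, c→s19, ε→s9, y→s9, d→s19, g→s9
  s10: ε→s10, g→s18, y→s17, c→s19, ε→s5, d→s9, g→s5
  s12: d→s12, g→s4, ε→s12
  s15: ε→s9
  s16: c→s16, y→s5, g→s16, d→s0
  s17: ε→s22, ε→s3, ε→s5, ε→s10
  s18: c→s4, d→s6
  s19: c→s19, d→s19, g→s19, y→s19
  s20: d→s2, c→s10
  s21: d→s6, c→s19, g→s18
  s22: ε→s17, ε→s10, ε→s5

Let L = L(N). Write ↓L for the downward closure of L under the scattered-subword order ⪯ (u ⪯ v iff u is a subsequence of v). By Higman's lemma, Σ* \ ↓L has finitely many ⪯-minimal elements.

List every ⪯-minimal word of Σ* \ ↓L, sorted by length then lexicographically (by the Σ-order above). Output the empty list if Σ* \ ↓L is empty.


|Q|=23, |F|=5, |δ|=61 (21 ε).
min D↑ (5 st, q0=0, F={3}): 0:d→1,y→2,g→0,c→0 1:d→3,y→4,g→1,c→1 2:d→4,y→2,g→2,c→3 3:d→3,y→3,g→3,c→3 4:d→3,y→4,g→4,c→3 (ε-aug+det+¬).
'dd': N↓-sim [13, 5, 1] end={s19} rej; 2/2 del acc.
'yc': |S_i|=[13, 11, 2] end={s19,s4} rej; 2/2 single-dels accept.
2 obstructions.

A = [dd, yc].


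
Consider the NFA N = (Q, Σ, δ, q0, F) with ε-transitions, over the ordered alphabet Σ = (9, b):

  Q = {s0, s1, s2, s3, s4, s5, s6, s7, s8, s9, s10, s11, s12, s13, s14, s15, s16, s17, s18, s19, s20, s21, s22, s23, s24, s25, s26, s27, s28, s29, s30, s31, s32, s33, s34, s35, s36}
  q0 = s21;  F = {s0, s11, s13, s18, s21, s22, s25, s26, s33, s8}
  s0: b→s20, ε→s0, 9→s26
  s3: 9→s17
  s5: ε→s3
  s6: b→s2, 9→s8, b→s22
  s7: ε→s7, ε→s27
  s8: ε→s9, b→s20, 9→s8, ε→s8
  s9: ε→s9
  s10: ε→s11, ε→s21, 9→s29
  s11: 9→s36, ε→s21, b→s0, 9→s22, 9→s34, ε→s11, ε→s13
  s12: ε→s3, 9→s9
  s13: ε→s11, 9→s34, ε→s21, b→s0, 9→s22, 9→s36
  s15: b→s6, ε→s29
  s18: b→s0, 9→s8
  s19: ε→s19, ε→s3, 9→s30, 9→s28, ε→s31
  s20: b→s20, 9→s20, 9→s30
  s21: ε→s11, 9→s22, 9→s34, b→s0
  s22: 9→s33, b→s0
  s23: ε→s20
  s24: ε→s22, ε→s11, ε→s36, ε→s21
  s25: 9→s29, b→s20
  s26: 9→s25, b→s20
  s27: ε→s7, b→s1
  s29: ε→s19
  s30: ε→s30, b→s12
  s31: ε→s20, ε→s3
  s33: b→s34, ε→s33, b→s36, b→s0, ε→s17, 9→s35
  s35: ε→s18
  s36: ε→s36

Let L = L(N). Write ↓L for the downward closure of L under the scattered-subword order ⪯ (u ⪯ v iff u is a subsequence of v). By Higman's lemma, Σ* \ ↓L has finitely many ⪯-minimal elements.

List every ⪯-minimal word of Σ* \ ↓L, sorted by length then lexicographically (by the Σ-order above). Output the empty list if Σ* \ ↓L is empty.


|Q|=37, |F|=10, |δ|=75 (34 ε).
min D↑ (9 st, q0=0, F={5}): 0:9→1,b→2 1:9→3,b→2 2:9→4,b→5 3:9→6,b→2 4:9→7,b→5 5:9→5,b→5 6:9→8,b→2 7:9→5,b→5 8:9→8,b→5 [Hopcroft].
'bb': |S_i|=[23, 15, 6] end={s12,s17,s20,s3,s30,s9} ∉↓L; 2/2 deletions ∈↓L.
'b999': N↓-sim [23, 15, 12, 11, 10] end={s12,s17,s19,s20,s28,s29,s3,s30,s31,s9} rej; 4/4 deletions ∈↓L.
'9999b': |S_i|=[23, 20, 19, 16, 13, 6] end={s12,s17,s20,s3,s30,s9} rej; 5/5 deletions ∈↓L.
3 words, ⪯-incomp.

min(Σ*\↓L) = [bb, b999, 9999b].


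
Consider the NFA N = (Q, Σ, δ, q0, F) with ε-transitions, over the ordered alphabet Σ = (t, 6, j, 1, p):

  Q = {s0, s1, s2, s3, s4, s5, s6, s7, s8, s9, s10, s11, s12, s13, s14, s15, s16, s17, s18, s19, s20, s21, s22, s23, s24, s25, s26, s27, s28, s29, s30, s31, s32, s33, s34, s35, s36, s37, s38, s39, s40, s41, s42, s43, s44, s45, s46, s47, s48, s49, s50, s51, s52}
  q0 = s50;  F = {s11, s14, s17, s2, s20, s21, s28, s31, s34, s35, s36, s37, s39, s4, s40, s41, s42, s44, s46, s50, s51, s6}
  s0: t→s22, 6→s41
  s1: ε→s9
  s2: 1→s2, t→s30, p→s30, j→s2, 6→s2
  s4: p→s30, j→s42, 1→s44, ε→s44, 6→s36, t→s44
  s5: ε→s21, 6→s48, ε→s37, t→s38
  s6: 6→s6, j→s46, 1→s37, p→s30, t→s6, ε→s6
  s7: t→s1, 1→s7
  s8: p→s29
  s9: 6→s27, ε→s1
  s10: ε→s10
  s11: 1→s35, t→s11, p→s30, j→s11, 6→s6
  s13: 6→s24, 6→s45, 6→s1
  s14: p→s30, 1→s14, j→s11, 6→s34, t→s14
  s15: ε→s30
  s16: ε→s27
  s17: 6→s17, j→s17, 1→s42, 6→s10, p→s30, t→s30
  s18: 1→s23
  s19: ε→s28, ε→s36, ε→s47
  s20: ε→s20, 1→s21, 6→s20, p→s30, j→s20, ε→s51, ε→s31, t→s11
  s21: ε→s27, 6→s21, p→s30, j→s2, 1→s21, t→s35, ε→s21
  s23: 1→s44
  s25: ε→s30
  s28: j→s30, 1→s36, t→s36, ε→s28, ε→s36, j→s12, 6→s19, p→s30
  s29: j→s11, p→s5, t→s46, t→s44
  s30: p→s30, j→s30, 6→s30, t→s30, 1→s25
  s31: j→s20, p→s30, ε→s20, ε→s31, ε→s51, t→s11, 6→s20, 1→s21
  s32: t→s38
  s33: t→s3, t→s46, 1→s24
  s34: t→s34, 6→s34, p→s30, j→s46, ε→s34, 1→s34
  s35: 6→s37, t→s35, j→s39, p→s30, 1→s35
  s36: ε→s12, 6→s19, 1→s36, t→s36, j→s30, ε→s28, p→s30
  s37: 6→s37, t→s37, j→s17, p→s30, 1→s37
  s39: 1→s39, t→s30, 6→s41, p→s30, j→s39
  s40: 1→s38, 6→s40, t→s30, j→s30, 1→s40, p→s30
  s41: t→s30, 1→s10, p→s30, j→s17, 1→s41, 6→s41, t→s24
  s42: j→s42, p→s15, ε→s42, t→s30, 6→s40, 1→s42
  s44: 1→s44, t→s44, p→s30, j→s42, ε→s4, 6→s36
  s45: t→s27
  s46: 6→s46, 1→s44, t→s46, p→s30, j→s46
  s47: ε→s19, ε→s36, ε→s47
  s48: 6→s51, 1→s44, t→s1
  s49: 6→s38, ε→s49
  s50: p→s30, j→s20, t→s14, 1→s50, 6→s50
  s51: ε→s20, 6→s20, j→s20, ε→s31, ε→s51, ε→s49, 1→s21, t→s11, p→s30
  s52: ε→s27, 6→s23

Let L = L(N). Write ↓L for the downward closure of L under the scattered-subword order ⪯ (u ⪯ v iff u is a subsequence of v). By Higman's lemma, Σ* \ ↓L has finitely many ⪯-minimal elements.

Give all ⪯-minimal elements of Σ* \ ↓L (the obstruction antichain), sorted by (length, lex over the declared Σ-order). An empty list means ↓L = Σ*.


Antichain: [p, j1jt, t6j16j].

|Q|=53, |F|=22, |δ|=184 (37 ε).
min D↑ (19 st, q0=0, F={3}): 0:t→1,6→0,j→2,1→0,p→3 1:t→1,6→4,j→5,1→1,p→3 2:t→5,6→2,j→2,1→6,p→3 3:t→3,6→3,j→3,1→3,p→3 4:t→4,6→4,j→7,1→4,p→3 5:t→5,6→8,j→5,1→9,p→3 6:t→9,6→6,j→10,1→6,p→3 7:t→7,6→7,j→7,1→11,p→3 8:t→8,6→8,j→7,1→12,p→3 9:t→9,6→12,j→13,1→9,p→3 10:t→3,6→10,j→10,1→10,p→3 11:t→11,6→14,j→15,1→11,p→3 12:t→12,6→12,j→16,1→12,p→3 13:t→3,6→17,j→13,1→13,p→3 14:t→14,6→14,j→3,1→14,p→3 15:t→3,6→18,j→15,1→15,p→3 16:t→3,6→16,j→16,1→15,p→3 17:t→3,6→17,j→16,1→17,p→3 18:t→3,6→18,j→3,1→18,p→3 [Hopcroft].
'p': run [33, 3] end={s15,s25,s30} — reject; 1/1 del acc.
'j1jt': |S_i|=[33, 30, 23, 13, 3] end={s24,s25,s30} rej; 4/4 single-dels accept.
't6j16j': run [33, 25, 21, 16, 13, 9, 3] end={s12,s25,s30} — reject; 6/6 del acc.
3 words, ⪯-incomp.
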